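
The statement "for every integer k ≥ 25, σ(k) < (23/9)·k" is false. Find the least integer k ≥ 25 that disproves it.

We need the least integer k ≥ 25 for which the claim fails.
For k = 25, 26, 27, 28, …, 45, 46, 47 the conclusion holds.
k = 48: σ(48) = 124; 124 ≥ 368/3.

k = 48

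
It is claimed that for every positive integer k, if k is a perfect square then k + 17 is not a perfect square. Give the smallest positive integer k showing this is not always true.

A counterexample is any positive integer k such that k is a perfect square but k + 17 is a perfect square; we check each in order.
k = 1: 1 + 17 = 18, not a perfect square.
k = 4: 4 + 17 = 21, not a perfect square.
k = 9: 9 + 17 = 26, not a perfect square.
k = 16: 16 + 17 = 33, not a perfect square.
k = 25: 25 + 17 = 42, not a perfect square.
k = 36: 36 + 17 = 53, not a perfect square.
k = 49: 49 + 17 = 66, not a perfect square.
k = 64: 64 = 8² and 64 + 17 = 81 = 9².
Thus k = 64 disproves the claim, and no smaller k works.

k = 64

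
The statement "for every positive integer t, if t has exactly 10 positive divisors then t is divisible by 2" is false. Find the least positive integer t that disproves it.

t = 405

For t = 48, 80, 112, 162, 176, 208, 272, 304, 368 the conclusion holds.
t = 405: τ(405) = 10; 405 mod 2 = 1.
Hence t = 405 is a counterexample.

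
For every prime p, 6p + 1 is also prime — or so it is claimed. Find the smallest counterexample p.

p = 19

We need the least prime p for which 6p + 1 is not prime.
The first 7 eligible values, up to p = 17, all satisfy the conclusion.
p = 19: 6p + 1 = 115 = 5 × 23, not prime.
Hence p = 19 is a counterexample.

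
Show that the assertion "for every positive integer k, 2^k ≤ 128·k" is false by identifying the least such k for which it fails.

Check each positive integer k in order until 2^k > 128·k.
For k = 1, 2, 3, 4, 5, 6, 7, 8, 9, 10 the conclusion holds.
k = 11: 2^k = 2048 and 128·k = 1408, so 2048 > 1408.
Thus k = 11 disproves the claim, and no smaller k works.

k = 11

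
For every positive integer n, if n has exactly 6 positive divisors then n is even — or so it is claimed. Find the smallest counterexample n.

n = 45

A counterexample is any positive integer n such that n has exactly 6 positive divisors but n is odd; we check each in order.
For n = 12, 18, 20, 28, 32, 44 the conclusion holds.
n = 45: divisors of 45: 1, 3, 5, 9, 15, 45; 45 is odd.
So n = 45 is the smallest counterexample.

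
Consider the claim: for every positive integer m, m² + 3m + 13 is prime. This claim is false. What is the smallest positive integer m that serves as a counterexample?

m = 9

For m = 1, 2, 3, 4, 5, 6, 7, 8 the conclusion holds.
m = 9: m² + 3m + 13 = 121 = 11 × 11, composite.
Hence m = 9 is a counterexample.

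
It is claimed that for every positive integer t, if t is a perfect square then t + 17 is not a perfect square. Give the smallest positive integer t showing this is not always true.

t = 64

The first 7 eligible values, up to t = 49, all satisfy the conclusion.
t = 64: 64 = 8² and 64 + 17 = 81 = 9².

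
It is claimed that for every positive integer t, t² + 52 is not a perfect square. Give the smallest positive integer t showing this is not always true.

t = 12

We need the least positive integer t for which t² + 52 is a perfect square.
The first 11 eligible values, up to t = 11, all satisfy the conclusion.
t = 12: 12² + 52 = 196 = 14², a perfect square.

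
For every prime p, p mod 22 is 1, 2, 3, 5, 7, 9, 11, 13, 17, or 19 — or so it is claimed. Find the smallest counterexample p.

p = 37

We need the least prime p for which the claim fails.
For p = 2, 3, 5, 7, …, 23, 29, 31 the conclusion holds.
p = 37: 37 mod 22 = 15 — not in {1, 2, 3, 5, 7, 9, 11, 13, 17, 19}.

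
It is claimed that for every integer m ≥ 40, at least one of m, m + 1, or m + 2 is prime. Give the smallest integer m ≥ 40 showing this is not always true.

We need the least integer m ≥ 40 for which m, m + 1, m + 2 are all composite.
m = 40: 41 is prime.
m = 41: 41 is prime.
m = 42: 43 is prime.
m = 43: 43 is prime.
m = 44: 44 = 2 × 22; 45 = 3 × 15; 46 = 2 × 23 — all composite.

m = 44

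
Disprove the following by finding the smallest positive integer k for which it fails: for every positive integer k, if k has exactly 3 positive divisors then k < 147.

k = 169

A counterexample is any positive integer k such that k has exactly 3 positive divisors but the claim fails; we check each in order.
For k = 4, 9, 25, 49, 121 the conclusion holds.
k = 169: τ(169) = 3; 169 ≥ 147.
Hence k = 169 is a counterexample.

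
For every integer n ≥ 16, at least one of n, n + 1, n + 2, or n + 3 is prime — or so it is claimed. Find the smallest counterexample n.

n = 24

For n = 16, 17, 18, 19, 20, 21, 22, 23 the conclusion holds.
n = 24: 24 = 2 × 12; 25 = 5 × 5; 26 = 2 × 13; 27 = 3 × 9 — all composite.
Thus n = 24 disproves the claim, and no smaller n works.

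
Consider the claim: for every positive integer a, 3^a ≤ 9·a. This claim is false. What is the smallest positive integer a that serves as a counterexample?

A counterexample is any positive integer a such that 3^a > 9·a; we check each in order.
For a = 1, 2, 3 the conclusion holds.
a = 4: 3^a = 81 and 9·a = 36, so 81 > 36.

a = 4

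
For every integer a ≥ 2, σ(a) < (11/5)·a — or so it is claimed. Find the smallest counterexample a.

The first 10 eligible values, up to a = 11, all satisfy the conclusion.
a = 12: σ(12) = 28; 28 ≥ 132/5.

a = 12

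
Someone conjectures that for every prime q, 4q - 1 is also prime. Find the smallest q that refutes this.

q = 7

q = 2: 4q - 1 = 7, prime.
q = 3: 4q - 1 = 11, prime.
q = 5: 4q - 1 = 19, prime.
q = 7: 4q - 1 = 27 = 3 × 9, not prime.
Thus q = 7 disproves the claim, and no smaller q works.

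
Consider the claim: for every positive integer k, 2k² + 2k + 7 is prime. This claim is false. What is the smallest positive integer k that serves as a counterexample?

k = 6

Check each positive integer k in order until 2k² + 2k + 7 is not prime.
The first 5 eligible values, up to k = 5, all satisfy the conclusion.
k = 6: 2k² + 2k + 7 = 91 = 7 × 13, composite.
Thus k = 6 disproves the claim, and no smaller k works.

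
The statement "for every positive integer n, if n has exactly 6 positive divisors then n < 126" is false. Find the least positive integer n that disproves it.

A counterexample is any positive integer n such that n has exactly 6 positive divisors but the claim fails; we check each in order.
For n = 12, 18, 20, 28, …, 116, 117, 124 the conclusion holds.
n = 147: τ(147) = 6; 147 ≥ 126.

n = 147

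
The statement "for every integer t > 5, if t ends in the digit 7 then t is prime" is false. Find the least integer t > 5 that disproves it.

t = 27

For t = 7, 17 the conclusion holds.
t = 27: 27 ends in 7; 27 = 3 × 9, composite.
So t = 27 is the smallest counterexample.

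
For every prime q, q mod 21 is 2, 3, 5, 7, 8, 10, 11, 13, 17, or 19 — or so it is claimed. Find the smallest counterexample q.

q = 37

We need the least prime q for which the claim fails.
The first 11 eligible values, up to q = 31, all satisfy the conclusion.
q = 37: 37 mod 21 = 16 — not in {2, 3, 5, 7, 8, 10, 11, 13, 17, 19}.
Thus q = 37 disproves the claim, and no smaller q works.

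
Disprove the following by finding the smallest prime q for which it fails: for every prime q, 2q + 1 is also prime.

q = 7

We need the least prime q for which 2q + 1 is not prime.
For q = 2, 3, 5 the conclusion holds.
q = 7: 2q + 1 = 15 = 3 × 5, not prime.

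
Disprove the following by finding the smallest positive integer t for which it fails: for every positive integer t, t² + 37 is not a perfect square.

t = 18

For t = 1, 2, 3, 4, …, 15, 16, 17 the conclusion holds.
t = 18: 18² + 37 = 361 = 19², a perfect square.
Thus t = 18 disproves the claim, and no smaller t works.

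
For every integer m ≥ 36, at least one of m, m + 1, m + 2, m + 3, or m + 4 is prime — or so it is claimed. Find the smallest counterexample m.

m = 48

A counterexample is any integer m ≥ 36 such that m, m + 1, m + 2, m + 3, m + 4 are all composite; we check each in order.
For m = 36, 37, 38, 39, …, 45, 46, 47 the conclusion holds.
m = 48: 48 = 2 × 24; 49 = 7 × 7; 50 = 2 × 25; 51 = 3 × 17; 52 = 2 × 26 — all composite.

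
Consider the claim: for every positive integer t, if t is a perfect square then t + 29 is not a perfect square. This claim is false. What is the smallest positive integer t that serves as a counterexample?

t = 196

For t = 1, 4, 9, 16, …, 121, 144, 169 the conclusion holds.
t = 196: 196 = 14² and 196 + 29 = 225 = 15².
So t = 196 is the smallest counterexample.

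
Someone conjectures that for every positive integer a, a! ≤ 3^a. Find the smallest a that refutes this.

a = 7

The first 6 eligible values, up to a = 6, all satisfy the conclusion.
a = 7: a! = 5040 and 3^a = 2187, so 5040 > 2187.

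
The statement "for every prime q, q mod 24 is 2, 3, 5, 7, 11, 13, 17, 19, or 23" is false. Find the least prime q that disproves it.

q = 73

A counterexample is any prime q such that the claim fails; we check each in order.
For q = 2, 3, 5, 7, …, 61, 67, 71 the conclusion holds.
q = 73: 73 mod 24 = 1 — not in {2, 3, 5, 7, 11, 13, 17, 19, 23}.
Hence q = 73 is a counterexample.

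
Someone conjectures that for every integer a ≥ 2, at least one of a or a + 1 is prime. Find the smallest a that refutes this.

a = 8

The first 6 eligible values, up to a = 7, all satisfy the conclusion.
a = 8: 8 = 2 × 4; 9 = 3 × 3 — both composite.
So a = 8 is the smallest counterexample.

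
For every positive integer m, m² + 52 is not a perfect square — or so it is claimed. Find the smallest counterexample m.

For m = 1, 2, 3, 4, …, 9, 10, 11 the conclusion holds.
m = 12: 12² + 52 = 196 = 14², a perfect square.
Hence m = 12 is a counterexample.

m = 12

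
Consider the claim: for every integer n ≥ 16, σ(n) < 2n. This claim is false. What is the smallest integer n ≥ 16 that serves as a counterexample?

n = 18

We need the least integer n ≥ 16 for which the claim fails.
For n = 16, 17 the conclusion holds.
n = 18: σ(18) = 39; 39 ≥ 36.
Hence n = 18 is a counterexample.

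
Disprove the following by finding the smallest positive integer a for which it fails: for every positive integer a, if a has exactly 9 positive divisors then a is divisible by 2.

a = 225

Check each positive integer a in order until a has exactly 9 positive divisors but a is not divisible by 2.
a = 36: τ(36) = 9; 36 mod 2 = 0.
a = 100: τ(100) = 9; 100 mod 2 = 0.
a = 196: τ(196) = 9; 196 mod 2 = 0.
a = 225: τ(225) = 9; 225 mod 2 = 1.
Hence a = 225 is a counterexample.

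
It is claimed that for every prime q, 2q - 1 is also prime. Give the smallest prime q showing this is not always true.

q = 5

We need the least prime q for which 2q - 1 is not prime.
q = 2: 2q - 1 = 3, prime.
q = 3: 2q - 1 = 5, prime.
q = 5: 2q - 1 = 9 = 3 × 3, not prime.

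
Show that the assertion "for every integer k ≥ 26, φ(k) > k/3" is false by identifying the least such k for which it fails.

k = 30

For k = 26, 27, 28, 29 the conclusion holds.
k = 30: φ(30) = 8 and 30/3 = 10, so φ(30) ≤ 30/3.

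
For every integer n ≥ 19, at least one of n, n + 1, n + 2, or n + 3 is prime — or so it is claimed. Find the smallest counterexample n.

The first 5 eligible values, up to n = 23, all satisfy the conclusion.
n = 24: 24 = 2 × 12; 25 = 5 × 5; 26 = 2 × 13; 27 = 3 × 9 — all composite.

n = 24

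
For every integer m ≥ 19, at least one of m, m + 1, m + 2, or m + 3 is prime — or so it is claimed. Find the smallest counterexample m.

m = 24

We need the least integer m ≥ 19 for which m, m + 1, m + 2, m + 3 are all composite.
m = 19: 19 is prime.
m = 20: 23 is prime.
m = 21: 23 is prime.
m = 22: 23 is prime.
m = 23: 23 is prime.
m = 24: 24 = 2 × 12; 25 = 5 × 5; 26 = 2 × 13; 27 = 3 × 9 — all composite.
Thus m = 24 disproves the claim, and no smaller m works.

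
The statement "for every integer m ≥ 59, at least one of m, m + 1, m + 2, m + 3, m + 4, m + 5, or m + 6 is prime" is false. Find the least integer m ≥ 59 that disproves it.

m = 90

We need the least integer m ≥ 59 for which m, m + 1, m + 2, m + 3, m + 4, m + 5, m + 6 are all composite.
The first 31 eligible values, up to m = 89, all satisfy the conclusion.
m = 90: 90 = 2 × 45; 91 = 7 × 13; 92 = 2 × 46; 93 = 3 × 31; 94 = 2 × 47; 95 = 5 × 19; 96 = 2 × 48 — all composite.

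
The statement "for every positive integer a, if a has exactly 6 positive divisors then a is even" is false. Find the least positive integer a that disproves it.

Check each positive integer a in order until a has exactly 6 positive divisors but a is odd.
The first 6 eligible values, up to a = 44, all satisfy the conclusion.
a = 45: divisors of 45: 1, 3, 5, 9, 15, 45; 45 is odd.
Hence a = 45 is a counterexample.

a = 45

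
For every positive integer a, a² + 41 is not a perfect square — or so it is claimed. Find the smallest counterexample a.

Check each positive integer a in order until a² + 41 is a perfect square.
For a = 1, 2, 3, 4, …, 17, 18, 19 the conclusion holds.
a = 20: 20² + 41 = 441 = 21², a perfect square.

a = 20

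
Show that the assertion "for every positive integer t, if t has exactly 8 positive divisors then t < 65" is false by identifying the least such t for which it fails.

t = 24: τ(24) = 8; 24 < 65.
t = 30: τ(30) = 8; 30 < 65.
t = 40: τ(40) = 8; 40 < 65.
t = 42: τ(42) = 8; 42 < 65.
t = 54: τ(54) = 8; 54 < 65.
t = 56: τ(56) = 8; 56 < 65.
t = 66: τ(66) = 8; 66 ≥ 65.
Hence t = 66 is a counterexample.

t = 66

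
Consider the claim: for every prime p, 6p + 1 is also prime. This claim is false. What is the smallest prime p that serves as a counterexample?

We need the least prime p for which 6p + 1 is not prime.
The first 7 eligible values, up to p = 17, all satisfy the conclusion.
p = 19: 6p + 1 = 115 = 5 × 23, not prime.
Thus p = 19 disproves the claim, and no smaller p works.

p = 19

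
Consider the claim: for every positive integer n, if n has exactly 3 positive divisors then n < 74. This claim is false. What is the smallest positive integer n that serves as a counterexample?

n = 121

We need the least positive integer n for which n has exactly 3 positive divisors but the claim fails.
For n = 4, 9, 25, 49 the conclusion holds.
n = 121: τ(121) = 3; 121 ≥ 74.
Hence n = 121 is a counterexample.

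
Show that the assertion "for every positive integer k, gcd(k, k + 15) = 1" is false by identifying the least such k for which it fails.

A counterexample is any positive integer k such that gcd(k, k + 15) > 1; we check each in order.
For k = 1, 2 the conclusion holds.
k = 3: gcd(3, 18) = 3.

k = 3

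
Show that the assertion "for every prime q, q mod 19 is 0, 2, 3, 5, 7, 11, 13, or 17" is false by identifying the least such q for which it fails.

A counterexample is any prime q such that the claim fails; we check each in order.
q = 2: 2 mod 19 = 2.
q = 3: 3 mod 19 = 3.
q = 5: 5 mod 19 = 5.
q = 7: 7 mod 19 = 7.
q = 11: 11 mod 19 = 11.
q = 13: 13 mod 19 = 13.
q = 17: 17 mod 19 = 17.
q = 19: 19 mod 19 = 0.
q = 23: 23 mod 19 = 4 — not in {0, 2, 3, 5, 7, 11, 13, 17}.
So q = 23 is the smallest counterexample.

q = 23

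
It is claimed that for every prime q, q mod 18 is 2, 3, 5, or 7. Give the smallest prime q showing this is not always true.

q = 2: 2 mod 18 = 2.
q = 3: 3 mod 18 = 3.
q = 5: 5 mod 18 = 5.
q = 7: 7 mod 18 = 7.
q = 11: 11 mod 18 = 11 — not in {2, 3, 5, 7}.

q = 11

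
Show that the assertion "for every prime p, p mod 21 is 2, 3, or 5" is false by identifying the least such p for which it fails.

p = 7

Check each prime p in order until the claim fails.
p = 2: 2 mod 21 = 2.
p = 3: 3 mod 21 = 3.
p = 5: 5 mod 21 = 5.
p = 7: 7 mod 21 = 7 — not in {2, 3, 5}.
Thus p = 7 disproves the claim, and no smaller p works.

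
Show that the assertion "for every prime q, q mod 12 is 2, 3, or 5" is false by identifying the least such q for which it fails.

q = 7

We need the least prime q for which the claim fails.
For q = 2, 3, 5 the conclusion holds.
q = 7: 7 mod 12 = 7 — not in {2, 3, 5}.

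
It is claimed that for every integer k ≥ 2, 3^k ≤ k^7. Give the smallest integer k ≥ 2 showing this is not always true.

k = 19

We need the least integer k ≥ 2 for which 3^k > k^7.
For k = 2, 3, 4, 5, …, 16, 17, 18 the conclusion holds.
k = 19: 3^k = 1162261467 and k^7 = 893871739, so 1162261467 > 893871739.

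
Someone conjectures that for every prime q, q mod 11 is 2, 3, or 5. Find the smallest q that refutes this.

q = 7

Check each prime q in order until the claim fails.
q = 2: 2 mod 11 = 2.
q = 3: 3 mod 11 = 3.
q = 5: 5 mod 11 = 5.
q = 7: 7 mod 11 = 7 — not in {2, 3, 5}.
Thus q = 7 disproves the claim, and no smaller q works.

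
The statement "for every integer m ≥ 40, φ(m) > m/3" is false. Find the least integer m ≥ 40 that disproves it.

m = 40: φ(40) = 16 and 40/3 = 40/3, so φ(40) > 40/3.
m = 41: φ(41) = 40 and 41/3 = 41/3, so φ(41) > 41/3.
m = 42: φ(42) = 12 and 42/3 = 14, so φ(42) ≤ 42/3.

m = 42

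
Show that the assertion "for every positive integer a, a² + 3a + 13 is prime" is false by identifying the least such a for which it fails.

Check each positive integer a in order until a² + 3a + 13 is not prime.
The first 8 eligible values, up to a = 8, all satisfy the conclusion.
a = 9: a² + 3a + 13 = 121 = 11 × 11, composite.

a = 9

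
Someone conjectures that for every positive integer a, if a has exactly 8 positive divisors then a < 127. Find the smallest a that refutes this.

a = 128

The first 15 eligible values, up to a = 114, all satisfy the conclusion.
a = 128: τ(128) = 8; 128 ≥ 127.
Hence a = 128 is a counterexample.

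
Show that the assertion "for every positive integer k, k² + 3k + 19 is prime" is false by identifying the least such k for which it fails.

k = 15

Check each positive integer k in order until k² + 3k + 19 is not prime.
For k = 1, 2, 3, 4, …, 12, 13, 14 the conclusion holds.
k = 15: k² + 3k + 19 = 289 = 17 × 17, composite.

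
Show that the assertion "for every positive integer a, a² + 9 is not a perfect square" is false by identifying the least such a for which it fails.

We need the least positive integer a for which a² + 9 is a perfect square.
a = 1: 1² + 9 = 10, not a perfect square.
a = 2: 2² + 9 = 13, not a perfect square.
a = 3: 3² + 9 = 18, not a perfect square.
a = 4: 4² + 9 = 25 = 5², a perfect square.
So a = 4 is the smallest counterexample.

a = 4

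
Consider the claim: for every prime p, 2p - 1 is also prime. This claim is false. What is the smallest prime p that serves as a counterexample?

Check each prime p in order until 2p - 1 is not prime.
p = 2: 2p - 1 = 3, prime.
p = 3: 2p - 1 = 5, prime.
p = 5: 2p - 1 = 9 = 3 × 3, not prime.
Hence p = 5 is a counterexample.

p = 5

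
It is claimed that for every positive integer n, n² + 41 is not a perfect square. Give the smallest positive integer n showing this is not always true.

n = 20

We need the least positive integer n for which n² + 41 is a perfect square.
The first 19 eligible values, up to n = 19, all satisfy the conclusion.
n = 20: 20² + 41 = 441 = 21², a perfect square.
So n = 20 is the smallest counterexample.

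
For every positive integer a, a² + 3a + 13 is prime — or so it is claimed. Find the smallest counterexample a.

a = 9

Check each positive integer a in order until a² + 3a + 13 is not prime.
For a = 1, 2, 3, 4, 5, 6, 7, 8 the conclusion holds.
a = 9: a² + 3a + 13 = 121 = 11 × 11, composite.
Thus a = 9 disproves the claim, and no smaller a works.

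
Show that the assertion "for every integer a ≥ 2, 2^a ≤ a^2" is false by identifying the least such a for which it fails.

A counterexample is any integer a ≥ 2 such that 2^a > a^2; we check each in order.
For a = 2, 3, 4 the conclusion holds.
a = 5: 2^a = 32 and a^2 = 25, so 32 > 25.
Hence a = 5 is a counterexample.

a = 5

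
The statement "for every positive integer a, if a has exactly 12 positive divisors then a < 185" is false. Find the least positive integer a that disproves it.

For a = 60, 72, 84, 90, …, 150, 156, 160 the conclusion holds.
a = 198: τ(198) = 12; 198 ≥ 185.

a = 198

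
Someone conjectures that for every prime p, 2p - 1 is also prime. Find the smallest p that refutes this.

p = 5

We need the least prime p for which 2p - 1 is not prime.
For p = 2, 3 the conclusion holds.
p = 5: 2p - 1 = 9 = 3 × 3, not prime.
Hence p = 5 is a counterexample.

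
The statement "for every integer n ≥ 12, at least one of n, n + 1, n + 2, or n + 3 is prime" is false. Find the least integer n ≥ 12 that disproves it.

n = 24

We need the least integer n ≥ 12 for which n, n + 1, n + 2, n + 3 are all composite.
The first 12 eligible values, up to n = 23, all satisfy the conclusion.
n = 24: 24 = 2 × 12; 25 = 5 × 5; 26 = 2 × 13; 27 = 3 × 9 — all composite.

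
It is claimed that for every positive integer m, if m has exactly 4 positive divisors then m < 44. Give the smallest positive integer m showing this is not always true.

m = 46

For m = 6, 8, 10, 14, …, 35, 38, 39 the conclusion holds.
m = 46: τ(46) = 4; 46 ≥ 44.
So m = 46 is the smallest counterexample.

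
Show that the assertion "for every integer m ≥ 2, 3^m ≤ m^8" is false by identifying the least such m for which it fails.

The first 21 eligible values, up to m = 22, all satisfy the conclusion.
m = 23: 3^m = 94143178827 and m^8 = 78310985281, so 94143178827 > 78310985281.

m = 23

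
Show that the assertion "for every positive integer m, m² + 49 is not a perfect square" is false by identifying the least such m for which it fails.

For m = 1, 2, 3, 4, …, 21, 22, 23 the conclusion holds.
m = 24: 24² + 49 = 625 = 25², a perfect square.
Hence m = 24 is a counterexample.

m = 24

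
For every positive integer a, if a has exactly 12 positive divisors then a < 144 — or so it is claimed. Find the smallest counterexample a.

a = 150

Check each positive integer a in order until a has exactly 12 positive divisors but the claim fails.
For a = 60, 72, 84, 90, 96, 108, 126, 132, 140 the conclusion holds.
a = 150: τ(150) = 12; 150 ≥ 144.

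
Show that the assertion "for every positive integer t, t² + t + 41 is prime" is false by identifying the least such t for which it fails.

t = 40

For t = 1, 2, 3, 4, …, 37, 38, 39 the conclusion holds.
t = 40: t² + t + 41 = 1681 = 41 × 41, composite.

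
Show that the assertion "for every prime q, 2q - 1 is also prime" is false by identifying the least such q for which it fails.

A counterexample is any prime q such that 2q - 1 is not prime; we check each in order.
For q = 2, 3 the conclusion holds.
q = 5: 2q - 1 = 9 = 3 × 3, not prime.

q = 5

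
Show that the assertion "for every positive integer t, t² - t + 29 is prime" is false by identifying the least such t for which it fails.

A counterexample is any positive integer t such that t² - t + 29 is not prime; we check each in order.
For t = 1, 2 the conclusion holds.
t = 3: t² - t + 29 = 35 = 5 × 7, composite.

t = 3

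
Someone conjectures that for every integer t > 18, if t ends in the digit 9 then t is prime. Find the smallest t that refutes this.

t = 39

t = 19: 19 ends in 9 and is prime.
t = 29: 29 ends in 9 and is prime.
t = 39: 39 ends in 9; 39 = 3 × 13, composite.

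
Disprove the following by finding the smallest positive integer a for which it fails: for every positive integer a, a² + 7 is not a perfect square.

a = 3

A counterexample is any positive integer a such that a² + 7 is a perfect square; we check each in order.
a = 1: 1² + 7 = 8, not a perfect square.
a = 2: 2² + 7 = 11, not a perfect square.
a = 3: 3² + 7 = 16 = 4², a perfect square.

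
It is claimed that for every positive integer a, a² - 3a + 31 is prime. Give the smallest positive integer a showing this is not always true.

a = 1: a² - 3a + 31 = 29, prime.
a = 2: a² - 3a + 31 = 29, prime.
a = 3: a² - 3a + 31 = 31, prime.
a = 4: a² - 3a + 31 = 35 = 5 × 7, composite.

a = 4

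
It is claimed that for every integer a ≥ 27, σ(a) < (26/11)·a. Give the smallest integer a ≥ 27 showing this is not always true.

A counterexample is any integer a ≥ 27 such that the claim fails; we check each in order.
For a = 27, 28, 29 the conclusion holds.
a = 30: σ(30) = 72; 72 ≥ 780/11.

a = 30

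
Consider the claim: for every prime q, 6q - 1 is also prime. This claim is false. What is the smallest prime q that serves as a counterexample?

For q = 2, 3, 5, 7 the conclusion holds.
q = 11: 6q - 1 = 65 = 5 × 13, not prime.

q = 11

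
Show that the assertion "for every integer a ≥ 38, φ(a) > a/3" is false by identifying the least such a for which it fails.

We need the least integer a ≥ 38 for which the claim fails.
For a = 38, 39, 40, 41 the conclusion holds.
a = 42: φ(42) = 12 and 42/3 = 14, so φ(42) ≤ 42/3.

a = 42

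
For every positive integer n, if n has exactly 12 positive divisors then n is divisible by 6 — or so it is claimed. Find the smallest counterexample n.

n = 140

The first 8 eligible values, up to n = 132, all satisfy the conclusion.
n = 140: τ(140) = 12; 140 mod 6 = 2.
So n = 140 is the smallest counterexample.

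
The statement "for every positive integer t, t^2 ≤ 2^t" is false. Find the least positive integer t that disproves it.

t = 1: t^2 = 1 and 2^t = 2, so 1 ≤ 2.
t = 2: t^2 = 4 and 2^t = 4, so 4 ≤ 4.
t = 3: t^2 = 9 and 2^t = 8, so 9 > 8.

t = 3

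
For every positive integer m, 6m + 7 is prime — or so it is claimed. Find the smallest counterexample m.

m = 3

For m = 1, 2 the conclusion holds.
m = 3: 6m + 7 = 25 = 5 × 5, composite.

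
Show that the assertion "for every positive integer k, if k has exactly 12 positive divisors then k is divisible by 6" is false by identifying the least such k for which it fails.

k = 140

We need the least positive integer k for which k has exactly 12 positive divisors but k is not divisible by 6.
For k = 60, 72, 84, 90, 96, 108, 126, 132 the conclusion holds.
k = 140: τ(140) = 12; 140 mod 6 = 2.
Thus k = 140 disproves the claim, and no smaller k works.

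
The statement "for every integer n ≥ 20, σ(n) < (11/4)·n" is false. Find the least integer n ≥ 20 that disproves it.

We need the least integer n ≥ 20 for which the claim fails.
The first 40 eligible values, up to n = 59, all satisfy the conclusion.
n = 60: σ(60) = 168; 168 ≥ 165.

n = 60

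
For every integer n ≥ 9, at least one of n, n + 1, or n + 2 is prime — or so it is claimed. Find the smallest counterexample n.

A counterexample is any integer n ≥ 9 such that n, n + 1, n + 2 are all composite; we check each in order.
For n = 9, 10, 11, 12, 13 the conclusion holds.
n = 14: 14 = 2 × 7; 15 = 3 × 5; 16 = 2 × 8 — all composite.

n = 14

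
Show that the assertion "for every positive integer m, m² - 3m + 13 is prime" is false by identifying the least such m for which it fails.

For m = 1, 2, 3, 4, …, 9, 10, 11 the conclusion holds.
m = 12: m² - 3m + 13 = 121 = 11 × 11, composite.

m = 12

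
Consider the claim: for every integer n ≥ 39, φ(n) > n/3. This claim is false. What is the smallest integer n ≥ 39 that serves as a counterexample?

We need the least integer n ≥ 39 for which the claim fails.
For n = 39, 40, 41 the conclusion holds.
n = 42: φ(42) = 12 and 42/3 = 14, so φ(42) ≤ 42/3.
So n = 42 is the smallest counterexample.

n = 42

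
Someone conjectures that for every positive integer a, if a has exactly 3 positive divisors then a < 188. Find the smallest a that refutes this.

We need the least positive integer a for which a has exactly 3 positive divisors but the claim fails.
a = 4: τ(4) = 3; 4 < 188.
a = 9: τ(9) = 3; 9 < 188.
a = 25: τ(25) = 3; 25 < 188.
a = 49: τ(49) = 3; 49 < 188.
a = 121: τ(121) = 3; 121 < 188.
a = 169: τ(169) = 3; 169 < 188.
a = 289: τ(289) = 3; 289 ≥ 188.
So a = 289 is the smallest counterexample.

a = 289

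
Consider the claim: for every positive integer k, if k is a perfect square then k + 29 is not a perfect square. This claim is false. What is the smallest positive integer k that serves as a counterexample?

Check each positive integer k in order until k is a perfect square but k + 29 is a perfect square.
The first 13 eligible values, up to k = 169, all satisfy the conclusion.
k = 196: 196 = 14² and 196 + 29 = 225 = 15².

k = 196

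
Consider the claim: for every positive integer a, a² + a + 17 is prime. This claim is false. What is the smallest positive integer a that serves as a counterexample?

For a = 1, 2, 3, 4, …, 13, 14, 15 the conclusion holds.
a = 16: a² + a + 17 = 289 = 17 × 17, composite.

a = 16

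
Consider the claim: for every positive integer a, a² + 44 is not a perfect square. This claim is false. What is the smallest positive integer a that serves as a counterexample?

For a = 1, 2, 3, 4, 5, 6, 7, 8, 9 the conclusion holds.
a = 10: 10² + 44 = 144 = 12², a perfect square.
So a = 10 is the smallest counterexample.

a = 10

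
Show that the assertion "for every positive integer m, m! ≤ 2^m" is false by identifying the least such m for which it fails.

m = 4

A counterexample is any positive integer m such that m! > 2^m; we check each in order.
For m = 1, 2, 3 the conclusion holds.
m = 4: m! = 24 and 2^m = 16, so 24 > 16.
Thus m = 4 disproves the claim, and no smaller m works.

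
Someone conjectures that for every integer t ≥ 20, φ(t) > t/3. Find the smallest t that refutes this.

Check each integer t ≥ 20 in order until the claim fails.
The first 4 eligible values, up to t = 23, all satisfy the conclusion.
t = 24: φ(24) = 8 and 24/3 = 8, so φ(24) ≤ 24/3.

t = 24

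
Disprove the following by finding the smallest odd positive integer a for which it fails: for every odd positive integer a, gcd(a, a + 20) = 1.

a = 5

We need the least odd positive integer a for which gcd(a, a + 20) > 1.
For a = 1, 3 the conclusion holds.
a = 5: gcd(5, 25) = 5.
So a = 5 is the smallest counterexample.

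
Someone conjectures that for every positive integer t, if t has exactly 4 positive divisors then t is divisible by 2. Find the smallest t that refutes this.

t = 15

The first 4 eligible values, up to t = 14, all satisfy the conclusion.
t = 15: τ(15) = 4; 15 mod 2 = 1.
Hence t = 15 is a counterexample.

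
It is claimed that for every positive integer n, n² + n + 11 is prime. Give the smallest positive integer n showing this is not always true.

n = 10

A counterexample is any positive integer n such that n² + n + 11 is not prime; we check each in order.
For n = 1, 2, 3, 4, 5, 6, 7, 8, 9 the conclusion holds.
n = 10: n² + n + 11 = 121 = 11 × 11, composite.
Thus n = 10 disproves the claim, and no smaller n works.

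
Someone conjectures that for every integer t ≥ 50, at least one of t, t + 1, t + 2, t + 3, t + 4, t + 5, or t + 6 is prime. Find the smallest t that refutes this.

A counterexample is any integer t ≥ 50 such that t, t + 1, t + 2, t + 3, t + 4, t + 5, t + 6 are all composite; we check each in order.
For t = 50, 51, 52, 53, …, 87, 88, 89 the conclusion holds.
t = 90: 90 = 2 × 45; 91 = 7 × 13; 92 = 2 × 46; 93 = 3 × 31; 94 = 2 × 47; 95 = 5 × 19; 96 = 2 × 48 — all composite.
Thus t = 90 disproves the claim, and no smaller t works.

t = 90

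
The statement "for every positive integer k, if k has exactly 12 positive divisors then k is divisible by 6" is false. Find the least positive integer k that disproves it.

The first 8 eligible values, up to k = 132, all satisfy the conclusion.
k = 140: τ(140) = 12; 140 mod 6 = 2.

k = 140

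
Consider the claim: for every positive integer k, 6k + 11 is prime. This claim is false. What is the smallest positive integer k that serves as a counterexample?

k = 4

A counterexample is any positive integer k such that 6k + 11 is not prime; we check each in order.
k = 1: 6k + 11 = 17, prime.
k = 2: 6k + 11 = 23, prime.
k = 3: 6k + 11 = 29, prime.
k = 4: 6k + 11 = 35 = 5 × 7, composite.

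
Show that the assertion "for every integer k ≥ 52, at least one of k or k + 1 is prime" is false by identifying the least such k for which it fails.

k = 54

Check each integer k ≥ 52 in order until k, k + 1 are both composite.
k = 52: 53 is prime.
k = 53: 53 is prime.
k = 54: 54 = 2 × 27; 55 = 5 × 11 — both composite.
So k = 54 is the smallest counterexample.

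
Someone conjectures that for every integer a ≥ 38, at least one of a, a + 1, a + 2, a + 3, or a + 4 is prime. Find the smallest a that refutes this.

a = 48

The first 10 eligible values, up to a = 47, all satisfy the conclusion.
a = 48: 48 = 2 × 24; 49 = 7 × 7; 50 = 2 × 25; 51 = 3 × 17; 52 = 2 × 26 — all composite.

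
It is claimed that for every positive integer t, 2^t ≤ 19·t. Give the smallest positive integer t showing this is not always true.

t = 8

We need the least positive integer t for which 2^t > 19·t.
For t = 1, 2, 3, 4, 5, 6, 7 the conclusion holds.
t = 8: 2^t = 256 and 19·t = 152, so 256 > 152.
So t = 8 is the smallest counterexample.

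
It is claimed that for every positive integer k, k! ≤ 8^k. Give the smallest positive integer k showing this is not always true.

k = 20

Check each positive integer k in order until k! > 8^k.
For k = 1, 2, 3, 4, …, 17, 18, 19 the conclusion holds.
k = 20: k! = 2432902008176640000 and 8^k = 1152921504606846976, so 2432902008176640000 > 1152921504606846976.
Hence k = 20 is a counterexample.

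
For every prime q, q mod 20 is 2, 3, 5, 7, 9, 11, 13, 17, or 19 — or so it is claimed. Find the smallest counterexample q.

q = 41

For q = 2, 3, 5, 7, …, 29, 31, 37 the conclusion holds.
q = 41: 41 mod 20 = 1 — not in {2, 3, 5, 7, 9, 11, 13, 17, 19}.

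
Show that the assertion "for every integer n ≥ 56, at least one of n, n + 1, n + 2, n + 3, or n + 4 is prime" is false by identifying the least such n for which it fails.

Check each integer n ≥ 56 in order until n, n + 1, n + 2, n + 3, n + 4 are all composite.
n = 56: 59 is prime.
n = 57: 59 is prime.
n = 58: 59 is prime.
n = 59: 59 is prime.
n = 60: 61 is prime.
n = 61: 61 is prime.
n = 62: 62 = 2 × 31; 63 = 3 × 21; 64 = 2 × 32; 65 = 5 × 13; 66 = 2 × 33 — all composite.
Thus n = 62 disproves the claim, and no smaller n works.

n = 62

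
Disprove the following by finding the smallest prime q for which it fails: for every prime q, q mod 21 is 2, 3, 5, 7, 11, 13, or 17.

The first 7 eligible values, up to q = 17, all satisfy the conclusion.
q = 19: 19 mod 21 = 19 — not in {2, 3, 5, 7, 11, 13, 17}.
So q = 19 is the smallest counterexample.

q = 19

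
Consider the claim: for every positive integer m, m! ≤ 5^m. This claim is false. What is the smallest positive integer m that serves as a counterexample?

Check each positive integer m in order until m! > 5^m.
For m = 1, 2, 3, 4, …, 9, 10, 11 the conclusion holds.
m = 12: m! = 479001600 and 5^m = 244140625, so 479001600 > 244140625.
So m = 12 is the smallest counterexample.

m = 12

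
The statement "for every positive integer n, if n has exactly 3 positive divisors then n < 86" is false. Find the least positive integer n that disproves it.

n = 121

A counterexample is any positive integer n such that n has exactly 3 positive divisors but the claim fails; we check each in order.
For n = 4, 9, 25, 49 the conclusion holds.
n = 121: τ(121) = 3; 121 ≥ 86.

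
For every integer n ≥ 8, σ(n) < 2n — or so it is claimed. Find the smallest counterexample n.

n = 12

We need the least integer n ≥ 8 for which the claim fails.
The first 4 eligible values, up to n = 11, all satisfy the conclusion.
n = 12: σ(12) = 28; 28 ≥ 24.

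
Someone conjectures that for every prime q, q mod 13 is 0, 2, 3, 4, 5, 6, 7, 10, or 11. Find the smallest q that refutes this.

q = 47

For q = 2, 3, 5, 7, …, 37, 41, 43 the conclusion holds.
q = 47: 47 mod 13 = 8 — not in {0, 2, 3, 4, 5, 6, 7, 10, 11}.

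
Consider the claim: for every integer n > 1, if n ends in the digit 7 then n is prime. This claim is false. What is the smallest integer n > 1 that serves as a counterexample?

n = 27

n = 7: 7 ends in 7 and is prime.
n = 17: 17 ends in 7 and is prime.
n = 27: 27 ends in 7; 27 = 3 × 9, composite.
Hence n = 27 is a counterexample.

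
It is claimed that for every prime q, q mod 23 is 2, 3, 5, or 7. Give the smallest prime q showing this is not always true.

We need the least prime q for which the claim fails.
q = 2: 2 mod 23 = 2.
q = 3: 3 mod 23 = 3.
q = 5: 5 mod 23 = 5.
q = 7: 7 mod 23 = 7.
q = 11: 11 mod 23 = 11 — not in {2, 3, 5, 7}.
So q = 11 is the smallest counterexample.

q = 11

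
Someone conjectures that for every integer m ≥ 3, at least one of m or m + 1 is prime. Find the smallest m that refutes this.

We need the least integer m ≥ 3 for which m, m + 1 are both composite.
The first 5 eligible values, up to m = 7, all satisfy the conclusion.
m = 8: 8 = 2 × 4; 9 = 3 × 3 — both composite.

m = 8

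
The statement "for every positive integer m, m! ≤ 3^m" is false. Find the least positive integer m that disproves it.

For m = 1, 2, 3, 4, 5, 6 the conclusion holds.
m = 7: m! = 5040 and 3^m = 2187, so 5040 > 2187.

m = 7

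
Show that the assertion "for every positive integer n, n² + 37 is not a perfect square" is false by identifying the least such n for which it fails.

n = 18

For n = 1, 2, 3, 4, …, 15, 16, 17 the conclusion holds.
n = 18: 18² + 37 = 361 = 19², a perfect square.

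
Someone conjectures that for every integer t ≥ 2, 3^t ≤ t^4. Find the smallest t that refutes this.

t = 8

Check each integer t ≥ 2 in order until 3^t > t^4.
The first 6 eligible values, up to t = 7, all satisfy the conclusion.
t = 8: 3^t = 6561 and t^4 = 4096, so 6561 > 4096.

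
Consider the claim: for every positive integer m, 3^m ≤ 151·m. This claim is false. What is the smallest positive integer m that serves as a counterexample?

Check each positive integer m in order until 3^m > 151·m.
For m = 1, 2, 3, 4, 5, 6 the conclusion holds.
m = 7: 3^m = 2187 and 151·m = 1057, so 2187 > 1057.
So m = 7 is the smallest counterexample.

m = 7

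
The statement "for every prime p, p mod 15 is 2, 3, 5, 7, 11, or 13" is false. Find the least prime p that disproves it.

p = 19

We need the least prime p for which the claim fails.
For p = 2, 3, 5, 7, 11, 13, 17 the conclusion holds.
p = 19: 19 mod 15 = 4 — not in {2, 3, 5, 7, 11, 13}.
Hence p = 19 is a counterexample.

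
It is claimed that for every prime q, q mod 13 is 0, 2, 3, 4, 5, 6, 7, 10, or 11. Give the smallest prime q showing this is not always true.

A counterexample is any prime q such that the claim fails; we check each in order.
For q = 2, 3, 5, 7, …, 37, 41, 43 the conclusion holds.
q = 47: 47 mod 13 = 8 — not in {0, 2, 3, 4, 5, 6, 7, 10, 11}.

q = 47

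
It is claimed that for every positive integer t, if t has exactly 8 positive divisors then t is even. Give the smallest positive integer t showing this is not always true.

We need the least positive integer t for which t has exactly 8 positive divisors but t is odd.
For t = 24, 30, 40, 42, …, 88, 102, 104 the conclusion holds.
t = 105: divisors of 105: 1, 3, 5, 7, 15, 21, 35, 105; 105 is odd.
Hence t = 105 is a counterexample.

t = 105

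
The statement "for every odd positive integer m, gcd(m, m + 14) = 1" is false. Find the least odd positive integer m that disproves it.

We need the least odd positive integer m for which gcd(m, m + 14) > 1.
m = 1: gcd(1, 15) = 1.
m = 3: gcd(3, 17) = 1.
m = 5: gcd(5, 19) = 1.
m = 7: gcd(7, 21) = 7.
Hence m = 7 is a counterexample.

m = 7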